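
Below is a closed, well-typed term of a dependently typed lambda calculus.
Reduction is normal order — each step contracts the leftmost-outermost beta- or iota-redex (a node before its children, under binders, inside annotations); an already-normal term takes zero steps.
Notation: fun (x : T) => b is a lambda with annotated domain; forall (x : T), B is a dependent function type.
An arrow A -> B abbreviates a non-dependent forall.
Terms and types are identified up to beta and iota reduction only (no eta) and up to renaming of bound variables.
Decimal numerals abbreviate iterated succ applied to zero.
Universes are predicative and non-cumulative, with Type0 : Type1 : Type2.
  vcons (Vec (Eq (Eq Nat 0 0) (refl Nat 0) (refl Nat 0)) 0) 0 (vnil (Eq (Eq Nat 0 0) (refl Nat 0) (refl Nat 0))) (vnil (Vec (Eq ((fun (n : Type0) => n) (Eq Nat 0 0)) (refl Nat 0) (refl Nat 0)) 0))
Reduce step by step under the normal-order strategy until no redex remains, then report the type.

normal-order reduction:
  vcons (Vec (Eq (Eq Nat 0 0) (refl Nat 0) (refl Nat 0)) 0) 0 (vnil (Eq (Eq Nat 0 0) (refl Nat 0) (refl Nat 0))) (vnil (Vec (Eq ((fun (n : Type0) => n) (Eq Nat 0 0)) (refl Nat 0) (refl Nat 0)) 0))
  ~> vcons (Vec (Eq (Eq Nat 0 0) (refl Nat 0) (refl Nat 0)) 0) 0 (vnil (Eq (Eq Nat 0 0) (refl Nat 0) (refl Nat 0))) (vnil (Vec (Eq (Eq Nat 0 0) (refl Nat 0) (refl Nat 0)) 0))
type:
  Vec (Vec (Eq (Eq Nat 0 0) (refl Nat 0) (refl Nat 0)) 0) 1


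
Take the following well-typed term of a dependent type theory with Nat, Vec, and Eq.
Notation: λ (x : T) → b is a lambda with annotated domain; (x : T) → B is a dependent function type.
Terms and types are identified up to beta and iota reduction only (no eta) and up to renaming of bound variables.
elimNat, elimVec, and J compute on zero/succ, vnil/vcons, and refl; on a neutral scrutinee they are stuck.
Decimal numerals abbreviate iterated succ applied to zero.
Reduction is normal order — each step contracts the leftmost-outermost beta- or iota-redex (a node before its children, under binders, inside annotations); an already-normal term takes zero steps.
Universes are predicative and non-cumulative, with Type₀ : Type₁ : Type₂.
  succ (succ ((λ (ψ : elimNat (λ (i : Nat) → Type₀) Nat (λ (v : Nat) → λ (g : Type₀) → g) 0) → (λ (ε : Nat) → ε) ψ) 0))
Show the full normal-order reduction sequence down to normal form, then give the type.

normal-order reduction sequence:
  succ (succ ((λ (ψ : elimNat (λ (i : Nat) → Type₀) Nat (λ (v : Nat) → λ (g : Type₀) → g) 0) → (λ (ε : Nat) → ε) ψ) 0))
  ~> succ (succ ((λ (ψ : Nat) → ψ) 0))
  ~> 2
inferred type:
  Nat


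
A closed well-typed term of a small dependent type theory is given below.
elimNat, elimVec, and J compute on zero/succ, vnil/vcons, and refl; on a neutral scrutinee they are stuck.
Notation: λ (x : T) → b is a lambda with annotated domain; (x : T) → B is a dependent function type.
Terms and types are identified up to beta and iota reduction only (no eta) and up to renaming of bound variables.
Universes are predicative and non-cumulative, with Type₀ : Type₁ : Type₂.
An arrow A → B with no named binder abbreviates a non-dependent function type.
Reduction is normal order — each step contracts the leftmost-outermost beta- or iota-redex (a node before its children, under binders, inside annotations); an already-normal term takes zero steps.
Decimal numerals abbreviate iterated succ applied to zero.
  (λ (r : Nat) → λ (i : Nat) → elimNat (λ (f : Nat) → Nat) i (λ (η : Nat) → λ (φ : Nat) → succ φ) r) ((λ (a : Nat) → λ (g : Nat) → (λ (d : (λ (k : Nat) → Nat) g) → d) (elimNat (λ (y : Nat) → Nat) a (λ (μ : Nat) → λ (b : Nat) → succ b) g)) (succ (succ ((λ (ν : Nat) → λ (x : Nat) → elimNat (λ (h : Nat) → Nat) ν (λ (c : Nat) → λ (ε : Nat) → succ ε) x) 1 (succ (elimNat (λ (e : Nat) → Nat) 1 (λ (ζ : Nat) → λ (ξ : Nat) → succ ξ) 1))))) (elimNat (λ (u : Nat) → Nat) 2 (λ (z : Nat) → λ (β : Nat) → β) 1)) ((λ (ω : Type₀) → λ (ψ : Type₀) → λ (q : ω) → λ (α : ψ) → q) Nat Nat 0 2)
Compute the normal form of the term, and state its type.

resulting normal form:
  8
the term's type:
  Nat
observation: reduction starts at a beta-redex, and 61 normal-order steps reach the normal form.


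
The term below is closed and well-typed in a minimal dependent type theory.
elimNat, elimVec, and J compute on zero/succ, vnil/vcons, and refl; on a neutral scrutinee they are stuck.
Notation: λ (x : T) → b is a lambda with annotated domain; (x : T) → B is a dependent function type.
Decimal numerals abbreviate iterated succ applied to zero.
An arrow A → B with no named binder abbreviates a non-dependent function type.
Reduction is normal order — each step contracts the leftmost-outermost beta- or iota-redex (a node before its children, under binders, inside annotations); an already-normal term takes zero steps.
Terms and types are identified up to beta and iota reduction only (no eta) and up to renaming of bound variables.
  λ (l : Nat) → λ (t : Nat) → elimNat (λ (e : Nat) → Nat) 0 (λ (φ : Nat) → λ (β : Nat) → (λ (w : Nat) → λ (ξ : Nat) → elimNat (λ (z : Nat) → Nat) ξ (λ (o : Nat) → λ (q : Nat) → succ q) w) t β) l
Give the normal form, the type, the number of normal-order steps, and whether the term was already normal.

reduced normal form:
  λ (l : Nat) → λ (t : Nat) → elimNat (λ (e : Nat) → Nat) 0 (λ (φ : Nat) → λ (β : Nat) → elimNat (λ (w : Nat) → Nat) β (λ (ξ : Nat) → λ (z : Nat) → succ z) t) l
inferred type:
  Nat → Nat → Nat
steps to reach normal form (normal order): 2
started in normal form: no
first contracted redex: a beta-redex


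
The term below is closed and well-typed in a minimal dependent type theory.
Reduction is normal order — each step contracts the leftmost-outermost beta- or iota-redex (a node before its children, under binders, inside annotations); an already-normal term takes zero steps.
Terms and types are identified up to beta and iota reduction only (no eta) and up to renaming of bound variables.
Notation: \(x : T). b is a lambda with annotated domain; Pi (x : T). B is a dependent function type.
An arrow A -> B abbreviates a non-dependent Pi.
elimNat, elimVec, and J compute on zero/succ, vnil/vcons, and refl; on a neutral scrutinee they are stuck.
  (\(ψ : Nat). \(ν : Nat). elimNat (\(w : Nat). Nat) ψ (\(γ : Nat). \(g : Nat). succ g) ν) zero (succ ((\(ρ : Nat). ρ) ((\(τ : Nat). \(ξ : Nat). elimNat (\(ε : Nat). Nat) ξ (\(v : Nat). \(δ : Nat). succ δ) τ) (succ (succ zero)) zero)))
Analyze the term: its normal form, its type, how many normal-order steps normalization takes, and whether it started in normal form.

resulting normal form:
  succ (succ (succ zero))
inferred type:
  Nat
reduction steps (normal order): 22
started in normal form: no
first redex: a beta-redex


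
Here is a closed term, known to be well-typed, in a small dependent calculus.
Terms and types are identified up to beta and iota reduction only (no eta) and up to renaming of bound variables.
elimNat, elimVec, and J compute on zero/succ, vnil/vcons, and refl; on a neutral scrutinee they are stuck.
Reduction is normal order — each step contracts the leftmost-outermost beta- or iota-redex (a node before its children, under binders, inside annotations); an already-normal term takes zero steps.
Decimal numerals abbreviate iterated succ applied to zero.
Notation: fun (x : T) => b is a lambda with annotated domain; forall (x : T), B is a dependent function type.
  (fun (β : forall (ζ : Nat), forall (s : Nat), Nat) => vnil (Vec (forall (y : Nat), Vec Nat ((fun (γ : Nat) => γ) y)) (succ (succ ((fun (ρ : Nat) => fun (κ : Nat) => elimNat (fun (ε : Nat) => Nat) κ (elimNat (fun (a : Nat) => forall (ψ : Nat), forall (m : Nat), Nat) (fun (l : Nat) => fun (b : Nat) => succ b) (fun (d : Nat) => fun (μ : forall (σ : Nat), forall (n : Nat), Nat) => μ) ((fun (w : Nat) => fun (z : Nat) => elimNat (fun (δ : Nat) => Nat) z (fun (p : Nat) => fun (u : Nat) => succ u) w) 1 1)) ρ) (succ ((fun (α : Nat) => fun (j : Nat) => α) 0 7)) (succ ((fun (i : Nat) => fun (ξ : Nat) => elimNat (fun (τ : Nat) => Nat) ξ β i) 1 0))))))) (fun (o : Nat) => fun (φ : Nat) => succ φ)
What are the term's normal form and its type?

resulting normal form:
  vnil (Vec (forall (β : Nat), Vec Nat β) 5)
the term's type:
  Vec (Vec (forall (β : Nat), Vec Nat β) 5) 0
observation: the term reaches its normal form after 42 normal-order steps.


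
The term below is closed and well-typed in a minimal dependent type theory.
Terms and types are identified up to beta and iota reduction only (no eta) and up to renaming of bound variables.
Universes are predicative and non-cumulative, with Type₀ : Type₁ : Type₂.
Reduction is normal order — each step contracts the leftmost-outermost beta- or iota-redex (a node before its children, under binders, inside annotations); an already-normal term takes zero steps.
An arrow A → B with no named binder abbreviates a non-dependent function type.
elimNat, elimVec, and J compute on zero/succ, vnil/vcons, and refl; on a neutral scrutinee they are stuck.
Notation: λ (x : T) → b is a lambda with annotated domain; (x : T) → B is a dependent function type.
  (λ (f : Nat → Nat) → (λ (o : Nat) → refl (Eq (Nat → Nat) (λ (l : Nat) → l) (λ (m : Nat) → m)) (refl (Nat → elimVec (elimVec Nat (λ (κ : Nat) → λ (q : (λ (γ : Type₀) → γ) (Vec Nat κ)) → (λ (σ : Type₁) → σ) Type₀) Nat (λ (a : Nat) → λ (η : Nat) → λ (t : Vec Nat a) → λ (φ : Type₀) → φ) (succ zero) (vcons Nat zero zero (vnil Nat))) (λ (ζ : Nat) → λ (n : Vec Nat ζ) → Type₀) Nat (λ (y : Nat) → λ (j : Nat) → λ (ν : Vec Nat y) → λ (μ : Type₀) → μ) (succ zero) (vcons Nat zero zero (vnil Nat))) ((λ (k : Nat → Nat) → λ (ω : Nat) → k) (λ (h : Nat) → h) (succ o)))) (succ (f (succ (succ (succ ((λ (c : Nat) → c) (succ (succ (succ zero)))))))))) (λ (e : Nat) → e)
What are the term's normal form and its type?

resulting normal form:
  refl (Eq (Nat → Nat) (λ (f : Nat) → f) (λ (o : Nat) → o)) (refl (Nat → Nat) (λ (l : Nat) → l))
inferred type:
  Eq (Eq (Nat → Nat) (λ (f : Nat) → f) (λ (o : Nat) → o)) (refl (Nat → Nat) (λ (l : Nat) → l)) (refl (Nat → Nat) (λ (m : Nat) → m))
observation: the first redex contracted is a beta-redex; the normal form is reached in 10 normal-order steps.


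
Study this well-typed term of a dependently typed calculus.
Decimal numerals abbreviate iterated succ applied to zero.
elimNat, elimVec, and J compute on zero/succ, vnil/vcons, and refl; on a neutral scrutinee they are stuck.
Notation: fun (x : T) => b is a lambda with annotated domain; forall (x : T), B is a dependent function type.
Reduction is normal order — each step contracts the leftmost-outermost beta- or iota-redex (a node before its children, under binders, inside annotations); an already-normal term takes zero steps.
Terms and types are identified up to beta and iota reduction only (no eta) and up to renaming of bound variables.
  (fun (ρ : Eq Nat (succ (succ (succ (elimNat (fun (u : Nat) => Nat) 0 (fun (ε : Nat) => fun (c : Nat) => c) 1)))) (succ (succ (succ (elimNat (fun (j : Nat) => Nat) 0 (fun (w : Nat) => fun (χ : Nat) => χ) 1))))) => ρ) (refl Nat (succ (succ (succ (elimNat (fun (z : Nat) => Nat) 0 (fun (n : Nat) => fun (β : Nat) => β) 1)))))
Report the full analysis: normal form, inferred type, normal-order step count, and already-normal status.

normal form:
  refl Nat 3
inferred type:
  Eq Nat 3 3
reduction steps (normal order): 5
term was already normal: no
first contracted redex: a beta-redex


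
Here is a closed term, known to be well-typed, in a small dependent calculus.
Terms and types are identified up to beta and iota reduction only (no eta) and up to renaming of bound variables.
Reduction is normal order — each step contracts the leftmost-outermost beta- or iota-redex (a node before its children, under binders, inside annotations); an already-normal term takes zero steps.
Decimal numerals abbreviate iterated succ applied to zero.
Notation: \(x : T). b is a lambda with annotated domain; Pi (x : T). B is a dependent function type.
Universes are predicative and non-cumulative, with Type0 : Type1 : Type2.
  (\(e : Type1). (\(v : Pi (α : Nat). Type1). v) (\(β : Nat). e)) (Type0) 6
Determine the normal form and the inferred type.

reduced normal form:
  Type0
inferred type:
  Type1
observation: 3 normal-order steps normalize the term, beginning with a beta-redex.


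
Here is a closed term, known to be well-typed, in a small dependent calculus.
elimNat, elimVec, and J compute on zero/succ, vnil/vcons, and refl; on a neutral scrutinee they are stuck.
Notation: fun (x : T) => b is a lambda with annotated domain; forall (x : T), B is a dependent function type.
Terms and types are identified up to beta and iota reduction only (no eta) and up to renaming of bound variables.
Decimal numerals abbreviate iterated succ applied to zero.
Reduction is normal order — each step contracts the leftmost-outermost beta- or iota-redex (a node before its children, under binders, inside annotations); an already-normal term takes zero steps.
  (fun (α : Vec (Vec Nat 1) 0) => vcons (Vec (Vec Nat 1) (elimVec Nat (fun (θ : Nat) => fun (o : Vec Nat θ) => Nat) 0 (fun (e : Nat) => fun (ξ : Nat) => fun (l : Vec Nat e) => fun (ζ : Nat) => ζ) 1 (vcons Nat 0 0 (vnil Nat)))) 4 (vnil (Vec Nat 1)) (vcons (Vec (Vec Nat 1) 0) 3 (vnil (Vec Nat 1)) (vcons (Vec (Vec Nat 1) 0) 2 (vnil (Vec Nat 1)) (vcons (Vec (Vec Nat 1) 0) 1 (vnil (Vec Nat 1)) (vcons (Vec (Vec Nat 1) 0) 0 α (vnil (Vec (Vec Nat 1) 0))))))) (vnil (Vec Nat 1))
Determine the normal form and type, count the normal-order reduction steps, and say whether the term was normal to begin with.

normal form:
  vcons (Vec (Vec Nat 1) 0) 4 (vnil (Vec Nat 1)) (vcons (Vec (Vec Nat 1) 0) 3 (vnil (Vec Nat 1)) (vcons (Vec (Vec Nat 1) 0) 2 (vnil (Vec Nat 1)) (vcons (Vec (Vec Nat 1) 0) 1 (vnil (Vec Nat 1)) (vcons (Vec (Vec Nat 1) 0) 0 (vnil (Vec Nat 1)) (vnil (Vec (Vec Nat 1) 0))))))
type:
  Vec (Vec (Vec Nat 1) 0) 5
steps to reach normal form (normal order): 7
already normal: no
first contracted redex: a beta-redex


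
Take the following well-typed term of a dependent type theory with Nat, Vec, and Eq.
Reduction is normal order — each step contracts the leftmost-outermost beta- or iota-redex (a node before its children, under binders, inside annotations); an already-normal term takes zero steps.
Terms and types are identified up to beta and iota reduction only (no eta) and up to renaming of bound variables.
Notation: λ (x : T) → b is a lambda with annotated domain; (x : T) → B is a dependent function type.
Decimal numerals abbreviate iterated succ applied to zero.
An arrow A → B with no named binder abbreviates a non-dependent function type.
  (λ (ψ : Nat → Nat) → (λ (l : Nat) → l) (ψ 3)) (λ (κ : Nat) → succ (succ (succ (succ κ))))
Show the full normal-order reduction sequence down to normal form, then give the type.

reduction (normal order):
  (λ (ψ : Nat → Nat) → (λ (l : Nat) → l) (ψ 3)) (λ (κ : Nat) → succ (succ (succ (succ κ))))
  ~> (λ (ψ : Nat) → ψ) ((λ (l : Nat) → succ (succ (succ (succ l)))) 3)
  ~> (λ (ψ : Nat) → succ (succ (succ (succ ψ)))) 3
  ~> 7
inferred type:
  Nat


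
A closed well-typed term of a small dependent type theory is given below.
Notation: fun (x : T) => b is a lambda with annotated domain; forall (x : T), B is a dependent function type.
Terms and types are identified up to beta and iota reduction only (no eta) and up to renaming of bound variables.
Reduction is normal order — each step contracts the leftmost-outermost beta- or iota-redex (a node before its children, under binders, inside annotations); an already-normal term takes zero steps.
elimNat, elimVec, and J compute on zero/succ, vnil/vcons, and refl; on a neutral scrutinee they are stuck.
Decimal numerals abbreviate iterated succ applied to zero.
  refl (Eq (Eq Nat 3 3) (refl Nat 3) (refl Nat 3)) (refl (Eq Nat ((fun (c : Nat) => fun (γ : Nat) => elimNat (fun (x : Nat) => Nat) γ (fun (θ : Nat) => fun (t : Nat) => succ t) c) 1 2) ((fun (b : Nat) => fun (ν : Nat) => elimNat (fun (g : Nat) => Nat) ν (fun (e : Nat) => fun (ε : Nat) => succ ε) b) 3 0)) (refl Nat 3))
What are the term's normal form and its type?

resulting normal form:
  refl (Eq (Eq Nat 3 3) (refl Nat 3) (refl Nat 3)) (refl (Eq Nat 3 3) (refl Nat 3))
inferred type:
  Eq (Eq (Eq Nat 3 3) (refl Nat 3) (refl Nat 3)) (refl (Eq Nat 3 3) (refl Nat 3)) (refl (Eq Nat 3 3) (refl Nat 3))
observation: the leftmost-outermost redex is a beta-redex, and normalization takes 18 steps.


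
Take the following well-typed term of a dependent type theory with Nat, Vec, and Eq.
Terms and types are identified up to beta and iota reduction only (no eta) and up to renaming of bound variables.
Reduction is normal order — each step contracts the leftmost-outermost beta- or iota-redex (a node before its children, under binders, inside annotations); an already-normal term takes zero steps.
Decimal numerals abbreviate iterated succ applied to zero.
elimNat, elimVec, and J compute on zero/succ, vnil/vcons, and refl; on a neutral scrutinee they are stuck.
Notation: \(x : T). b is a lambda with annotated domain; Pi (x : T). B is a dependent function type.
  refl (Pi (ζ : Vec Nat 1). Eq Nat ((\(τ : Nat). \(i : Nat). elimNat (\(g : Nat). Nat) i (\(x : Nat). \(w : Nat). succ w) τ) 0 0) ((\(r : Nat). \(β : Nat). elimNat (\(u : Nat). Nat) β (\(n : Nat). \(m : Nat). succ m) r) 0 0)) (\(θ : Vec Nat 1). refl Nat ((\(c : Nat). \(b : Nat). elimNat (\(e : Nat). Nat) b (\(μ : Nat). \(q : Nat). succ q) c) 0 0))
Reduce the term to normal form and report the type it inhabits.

resulting normal form:
  refl (Pi (ζ : Vec Nat 1). Eq Nat 0 0) (\(τ : Vec Nat 1). refl Nat 0)
the term's type:
  Eq (Pi (ζ : Vec Nat 1). Eq Nat 0 0) (\(τ : Vec Nat 1). refl Nat 0) (\(i : Vec Nat 1). refl Nat 0)


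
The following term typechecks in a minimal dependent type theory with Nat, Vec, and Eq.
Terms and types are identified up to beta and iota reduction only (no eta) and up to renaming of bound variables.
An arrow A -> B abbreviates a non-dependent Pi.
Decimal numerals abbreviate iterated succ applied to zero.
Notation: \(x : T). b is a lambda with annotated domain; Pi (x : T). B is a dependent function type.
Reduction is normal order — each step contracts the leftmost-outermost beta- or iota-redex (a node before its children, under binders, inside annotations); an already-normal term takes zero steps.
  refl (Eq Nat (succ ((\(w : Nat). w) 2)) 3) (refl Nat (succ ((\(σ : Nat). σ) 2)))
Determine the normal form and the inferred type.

resulting normal form:
  refl (Eq Nat 3 3) (refl Nat 3)
inferred type:
  Eq (Eq Nat 3 3) (refl Nat 3) (refl Nat 3)
observation: reduction starts at a beta-redex, and 2 normal-order steps reach the normal form.


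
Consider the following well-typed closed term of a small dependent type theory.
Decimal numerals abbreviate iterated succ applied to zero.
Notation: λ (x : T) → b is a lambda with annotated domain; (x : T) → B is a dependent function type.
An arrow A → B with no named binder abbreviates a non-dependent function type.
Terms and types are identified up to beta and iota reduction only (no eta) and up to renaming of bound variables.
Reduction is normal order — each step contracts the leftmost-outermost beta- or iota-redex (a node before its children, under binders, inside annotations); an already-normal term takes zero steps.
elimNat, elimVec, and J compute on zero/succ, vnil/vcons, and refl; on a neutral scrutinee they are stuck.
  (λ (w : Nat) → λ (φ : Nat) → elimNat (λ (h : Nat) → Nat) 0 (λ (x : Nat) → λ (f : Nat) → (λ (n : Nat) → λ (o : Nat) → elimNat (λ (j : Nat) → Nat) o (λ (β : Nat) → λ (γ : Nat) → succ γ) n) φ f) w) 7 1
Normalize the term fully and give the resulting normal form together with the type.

reduced normal form:
  7
inferred type:
  Nat
observation: 66 normal-order steps normalize the term, beginning with a beta-redex.


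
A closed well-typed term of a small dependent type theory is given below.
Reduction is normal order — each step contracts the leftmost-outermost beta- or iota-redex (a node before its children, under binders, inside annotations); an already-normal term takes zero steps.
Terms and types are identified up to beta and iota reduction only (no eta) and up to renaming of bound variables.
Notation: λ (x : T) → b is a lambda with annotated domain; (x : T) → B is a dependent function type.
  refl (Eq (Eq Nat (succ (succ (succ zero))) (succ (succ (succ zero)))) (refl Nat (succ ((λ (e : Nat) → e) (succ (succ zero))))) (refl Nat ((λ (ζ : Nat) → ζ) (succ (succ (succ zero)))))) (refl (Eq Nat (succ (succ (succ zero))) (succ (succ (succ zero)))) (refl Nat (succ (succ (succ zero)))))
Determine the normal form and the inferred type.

reduced normal form:
  refl (Eq (Eq Nat (succ (succ (succ zero))) (succ (succ (succ zero)))) (refl Nat (succ (succ (succ zero)))) (refl Nat (succ (succ (succ zero))))) (refl (Eq Nat (succ (succ (succ zero))) (succ (succ (succ zero)))) (refl Nat (succ (succ (succ zero)))))
the term's type:
  Eq (Eq (Eq Nat (succ (succ (succ zero))) (succ (succ (succ zero)))) (refl Nat (succ (succ (succ zero)))) (refl Nat (succ (succ (succ zero))))) (refl (Eq Nat (succ (succ (succ zero))) (succ (succ (succ zero)))) (refl Nat (succ (succ (succ zero))))) (refl (Eq Nat (succ (succ (succ zero))) (succ (succ (succ zero)))) (refl Nat (succ (succ (succ zero)))))
observation: 2 normal-order steps separate the term from its normal form.


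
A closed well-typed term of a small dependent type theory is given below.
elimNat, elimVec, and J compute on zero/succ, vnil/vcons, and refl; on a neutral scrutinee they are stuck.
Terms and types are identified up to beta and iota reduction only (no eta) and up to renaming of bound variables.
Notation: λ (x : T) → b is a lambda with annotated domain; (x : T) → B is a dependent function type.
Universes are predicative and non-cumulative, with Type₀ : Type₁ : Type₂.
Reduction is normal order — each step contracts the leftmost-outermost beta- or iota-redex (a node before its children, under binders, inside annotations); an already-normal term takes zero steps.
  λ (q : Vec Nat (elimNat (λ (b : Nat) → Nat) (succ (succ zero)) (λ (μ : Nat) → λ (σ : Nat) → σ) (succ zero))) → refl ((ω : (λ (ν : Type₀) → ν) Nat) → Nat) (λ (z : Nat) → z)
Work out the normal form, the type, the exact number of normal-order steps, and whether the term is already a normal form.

resulting normal form:
  λ (q : Vec Nat (succ (succ zero))) → refl ((b : Nat) → Nat) (λ (μ : Nat) → μ)
inferred type:
  (q : Vec Nat (succ (succ zero))) → Eq ((b : Nat) → Nat) (λ (μ : Nat) → μ) (λ (σ : Nat) → σ)
reduction steps (normal order): 5
term was already normal: no
first redex: an elimNat iota-redex


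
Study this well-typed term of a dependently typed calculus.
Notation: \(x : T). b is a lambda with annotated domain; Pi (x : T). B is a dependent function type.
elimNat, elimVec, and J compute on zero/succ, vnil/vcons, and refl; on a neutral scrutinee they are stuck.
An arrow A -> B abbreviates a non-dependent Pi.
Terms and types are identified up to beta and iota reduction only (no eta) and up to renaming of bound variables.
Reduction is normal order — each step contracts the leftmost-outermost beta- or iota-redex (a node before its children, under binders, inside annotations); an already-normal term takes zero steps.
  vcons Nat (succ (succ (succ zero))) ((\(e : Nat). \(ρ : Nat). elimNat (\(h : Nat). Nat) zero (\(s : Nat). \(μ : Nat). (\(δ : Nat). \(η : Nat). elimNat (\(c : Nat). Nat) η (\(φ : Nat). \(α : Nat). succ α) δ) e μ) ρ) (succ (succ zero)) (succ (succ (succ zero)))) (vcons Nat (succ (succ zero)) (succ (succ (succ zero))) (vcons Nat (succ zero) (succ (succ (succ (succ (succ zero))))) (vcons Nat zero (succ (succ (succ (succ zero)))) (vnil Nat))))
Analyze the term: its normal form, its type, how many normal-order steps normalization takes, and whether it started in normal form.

normal form:
  vcons Nat (succ (succ (succ zero))) (succ (succ (succ (succ (succ (succ zero)))))) (vcons Nat (succ (succ zero)) (succ (succ (succ zero))) (vcons Nat (succ zero) (succ (succ (succ (succ (succ zero))))) (vcons Nat zero (succ (succ (succ (succ zero)))) (vnil Nat))))
type:
  Vec Nat (succ (succ (succ (succ zero))))
reduction steps (normal order): 39
term was already normal: no
first redex: a beta-redex


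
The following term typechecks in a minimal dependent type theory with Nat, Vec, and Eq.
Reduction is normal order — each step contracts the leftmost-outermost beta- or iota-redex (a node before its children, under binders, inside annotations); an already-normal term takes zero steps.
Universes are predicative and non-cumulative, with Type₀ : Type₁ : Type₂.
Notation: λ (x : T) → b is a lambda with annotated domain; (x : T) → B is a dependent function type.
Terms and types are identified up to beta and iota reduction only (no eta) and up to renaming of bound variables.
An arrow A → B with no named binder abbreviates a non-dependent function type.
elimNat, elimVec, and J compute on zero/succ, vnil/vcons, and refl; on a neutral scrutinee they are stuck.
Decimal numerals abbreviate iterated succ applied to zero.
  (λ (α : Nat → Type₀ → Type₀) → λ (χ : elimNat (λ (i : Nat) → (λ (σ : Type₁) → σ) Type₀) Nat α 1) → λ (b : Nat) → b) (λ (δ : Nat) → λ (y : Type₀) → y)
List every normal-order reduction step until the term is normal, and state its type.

reduction (normal order):
  (λ (α : Nat → Type₀ → Type₀) → λ (χ : elimNat (λ (i : Nat) → (λ (σ : Type₁) → σ) Type₀) Nat α 1) → λ (b : Nat) → b) (λ (δ : Nat) → λ (y : Type₀) → y)
  ~> λ (α : elimNat (λ (χ : Nat) → (λ (i : Type₁) → i) Type₀) Nat (λ (σ : Nat) → λ (b : Type₀) → b) 1) → λ (δ : Nat) → δ
  ~> λ (α : (λ (χ : Nat) → λ (i : Type₀) → i) 0 (elimNat (λ (σ : Nat) → (λ (b : Type₁) → b) Type₀) Nat (λ (δ : Nat) → λ (y : Type₀) → y) 0)) → λ (ζ : Nat) → ζ
  ~> λ (α : (λ (χ : Type₀) → χ) (elimNat (λ (i : Nat) → (λ (σ : Type₁) → σ) Type₀) Nat (λ (b : Nat) → λ (δ : Type₀) → δ) 0)) → λ (y : Nat) → y
  ~> λ (α : elimNat (λ (χ : Nat) → (λ (i : Type₁) → i) Type₀) Nat (λ (σ : Nat) → λ (b : Type₀) → b) 0) → λ (δ : Nat) → δ
  ~> λ (α : Nat) → λ (χ : Nat) → χ
the term's type:
  Nat → Nat → Nat


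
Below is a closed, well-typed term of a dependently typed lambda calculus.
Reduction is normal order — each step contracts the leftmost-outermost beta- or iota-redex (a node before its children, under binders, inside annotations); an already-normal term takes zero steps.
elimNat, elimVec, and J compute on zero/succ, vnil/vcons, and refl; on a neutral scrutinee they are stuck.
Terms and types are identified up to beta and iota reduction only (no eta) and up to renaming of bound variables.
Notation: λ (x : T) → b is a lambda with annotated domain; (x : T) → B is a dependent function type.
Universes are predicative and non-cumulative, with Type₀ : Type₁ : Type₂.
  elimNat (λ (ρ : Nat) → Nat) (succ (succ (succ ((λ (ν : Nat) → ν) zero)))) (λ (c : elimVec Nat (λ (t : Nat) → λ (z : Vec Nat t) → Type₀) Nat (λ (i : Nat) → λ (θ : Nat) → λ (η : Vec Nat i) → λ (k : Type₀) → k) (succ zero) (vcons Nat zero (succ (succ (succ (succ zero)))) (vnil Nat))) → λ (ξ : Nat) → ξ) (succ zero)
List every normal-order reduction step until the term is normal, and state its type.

reduction (normal order):
  elimNat (λ (ρ : Nat) → Nat) (succ (succ (succ ((λ (ν : Nat) → ν) zero)))) (λ (c : elimVec Nat (λ (t : Nat) → λ (z : Vec Nat t) → Type₀) Nat (λ (i : Nat) → λ (θ : Nat) → λ (η : Vec Nat i) → λ (k : Type₀) → k) (succ zero) (vcons Nat zero (succ (succ (succ (succ zero)))) (vnil Nat))) → λ (ξ : Nat) → ξ) (succ zero)
  ~> (λ (ρ : elimVec Nat (λ (ν : Nat) → λ (c : Vec Nat ν) → Type₀) Nat (λ (t : Nat) → λ (z : Nat) → λ (i : Vec Nat t) → λ (θ : Type₀) → θ) (succ zero) (vcons Nat zero (succ (succ (succ (succ zero)))) (vnil Nat))) → λ (η : Nat) → η) zero (elimNat (λ (k : Nat) → Nat) (succ (succ (succ ((λ (ξ : Nat) → ξ) zero)))) (λ (ψ : elimVec Nat (λ (w : Nat) → λ (q : Vec Nat w) → Type₀) Nat (λ (μ : Nat) → λ (ζ : Nat) → λ (α : Vec Nat μ) → λ (u : Type₀) → u) (succ zero) (vcons Nat zero (succ (succ (succ (succ zero)))) (vnil Nat))) → λ (δ : Nat) → δ) zero)
  ~> (λ (ρ : Nat) → ρ) (elimNat (λ (ν : Nat) → Nat) (succ (succ (succ ((λ (c : Nat) → c) zero)))) (λ (t : elimVec Nat (λ (z : Nat) → λ (i : Vec Nat z) → Type₀) Nat (λ (θ : Nat) → λ (η : Nat) → λ (k : Vec Nat θ) → λ (ξ : Type₀) → ξ) (succ zero) (vcons Nat zero (succ (succ (succ (succ zero)))) (vnil Nat))) → λ (ψ : Nat) → ψ) zero)
  ~> elimNat (λ (ρ : Nat) → Nat) (succ (succ (succ ((λ (ν : Nat) → ν) zero)))) (λ (c : elimVec Nat (λ (t : Nat) → λ (z : Vec Nat t) → Type₀) Nat (λ (i : Nat) → λ (θ : Nat) → λ (η : Vec Nat i) → λ (k : Type₀) → k) (succ zero) (vcons Nat zero (succ (succ (succ (succ zero)))) (vnil Nat))) → λ (ξ : Nat) → ξ) zero
  ~> succ (succ (succ ((λ (ρ : Nat) → ρ) zero)))
  ~> succ (succ (succ zero))
the term's type:
  Nat


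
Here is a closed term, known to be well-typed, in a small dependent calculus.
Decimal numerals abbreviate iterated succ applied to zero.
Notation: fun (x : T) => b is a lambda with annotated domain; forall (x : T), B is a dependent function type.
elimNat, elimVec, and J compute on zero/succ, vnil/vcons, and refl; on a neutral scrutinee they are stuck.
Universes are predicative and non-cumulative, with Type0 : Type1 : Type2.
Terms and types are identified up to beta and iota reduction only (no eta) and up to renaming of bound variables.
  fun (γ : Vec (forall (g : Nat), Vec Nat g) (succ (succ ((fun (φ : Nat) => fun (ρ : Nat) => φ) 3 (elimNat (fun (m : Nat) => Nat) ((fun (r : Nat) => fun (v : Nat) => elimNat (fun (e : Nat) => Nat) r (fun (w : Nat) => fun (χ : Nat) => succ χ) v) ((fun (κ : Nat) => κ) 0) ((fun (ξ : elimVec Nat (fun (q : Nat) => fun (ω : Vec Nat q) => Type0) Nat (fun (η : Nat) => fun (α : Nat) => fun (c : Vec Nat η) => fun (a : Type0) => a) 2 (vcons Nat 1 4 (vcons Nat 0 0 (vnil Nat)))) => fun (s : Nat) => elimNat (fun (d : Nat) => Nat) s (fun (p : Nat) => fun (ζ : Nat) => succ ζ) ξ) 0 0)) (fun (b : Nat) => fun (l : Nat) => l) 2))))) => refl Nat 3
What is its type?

the term's type:
  forall (γ : Vec (forall (g : Nat), Vec Nat g) 5), Eq Nat 3 3


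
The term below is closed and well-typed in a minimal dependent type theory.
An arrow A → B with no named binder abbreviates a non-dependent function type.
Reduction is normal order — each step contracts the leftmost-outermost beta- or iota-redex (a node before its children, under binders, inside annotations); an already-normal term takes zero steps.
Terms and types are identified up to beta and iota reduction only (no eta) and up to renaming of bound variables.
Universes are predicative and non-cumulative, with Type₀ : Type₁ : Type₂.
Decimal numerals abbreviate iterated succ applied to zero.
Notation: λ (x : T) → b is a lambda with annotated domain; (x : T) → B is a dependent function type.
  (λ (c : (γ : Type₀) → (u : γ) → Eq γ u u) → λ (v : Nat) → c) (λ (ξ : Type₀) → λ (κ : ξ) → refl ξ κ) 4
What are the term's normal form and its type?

normal form:
  λ (c : Type₀) → λ (γ : c) → refl c γ
type:
  (c : Type₀) → (γ : c) → Eq c γ γ
observation: the leftmost-outermost redex is a beta-redex, and normalization takes 2 steps.


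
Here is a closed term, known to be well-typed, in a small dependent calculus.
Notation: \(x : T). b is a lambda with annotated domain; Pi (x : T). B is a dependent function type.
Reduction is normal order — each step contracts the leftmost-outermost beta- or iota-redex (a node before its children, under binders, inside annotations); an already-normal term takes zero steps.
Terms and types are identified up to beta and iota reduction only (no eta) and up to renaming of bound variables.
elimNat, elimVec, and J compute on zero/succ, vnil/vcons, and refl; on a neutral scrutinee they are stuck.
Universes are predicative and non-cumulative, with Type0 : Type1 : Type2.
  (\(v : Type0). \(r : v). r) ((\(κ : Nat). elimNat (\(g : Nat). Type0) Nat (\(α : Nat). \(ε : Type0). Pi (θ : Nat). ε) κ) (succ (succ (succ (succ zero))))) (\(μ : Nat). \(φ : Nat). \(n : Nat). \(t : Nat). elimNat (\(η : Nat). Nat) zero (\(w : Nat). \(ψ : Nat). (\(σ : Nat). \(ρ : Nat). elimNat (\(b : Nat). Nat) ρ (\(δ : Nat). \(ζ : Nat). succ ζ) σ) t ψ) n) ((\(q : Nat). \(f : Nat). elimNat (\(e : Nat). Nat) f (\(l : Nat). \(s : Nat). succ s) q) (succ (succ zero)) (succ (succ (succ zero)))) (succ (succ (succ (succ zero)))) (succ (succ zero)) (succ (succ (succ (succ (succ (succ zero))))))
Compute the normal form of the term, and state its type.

resulting normal form:
  succ (succ (succ (succ (succ (succ (succ (succ (succ (succ (succ (succ zero)))))))))))
type:
  Nat
observation: the leftmost-outermost redex is a beta-redex, and normalization takes 55 steps.


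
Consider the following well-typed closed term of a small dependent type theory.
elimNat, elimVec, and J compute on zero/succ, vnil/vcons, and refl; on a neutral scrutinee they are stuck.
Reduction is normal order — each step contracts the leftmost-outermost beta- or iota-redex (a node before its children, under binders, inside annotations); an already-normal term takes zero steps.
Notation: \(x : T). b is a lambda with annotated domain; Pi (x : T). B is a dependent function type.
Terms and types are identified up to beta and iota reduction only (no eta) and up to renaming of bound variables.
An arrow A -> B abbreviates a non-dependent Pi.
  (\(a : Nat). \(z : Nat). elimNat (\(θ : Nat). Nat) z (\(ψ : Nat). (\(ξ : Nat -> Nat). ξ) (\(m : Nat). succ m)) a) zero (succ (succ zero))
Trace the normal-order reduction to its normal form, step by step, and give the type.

reduction (normal order):
  (\(a : Nat). \(z : Nat). elimNat (\(θ : Nat). Nat) z (\(ψ : Nat). (\(ξ : Nat -> Nat). ξ) (\(m : Nat). succ m)) a) zero (succ (succ zero))
  ~> (\(a : Nat). elimNat (\(z : Nat). Nat) a (\(θ : Nat). (\(ψ : Nat -> Nat). ψ) (\(ξ : Nat). succ ξ)) zero) (succ (succ zero))
  ~> elimNat (\(a : Nat). Nat) (succ (succ zero)) (\(z : Nat). (\(θ : Nat -> Nat). θ) (\(ψ : Nat). succ ψ)) zero
  ~> succ (succ zero)
inferred type:
  Nat


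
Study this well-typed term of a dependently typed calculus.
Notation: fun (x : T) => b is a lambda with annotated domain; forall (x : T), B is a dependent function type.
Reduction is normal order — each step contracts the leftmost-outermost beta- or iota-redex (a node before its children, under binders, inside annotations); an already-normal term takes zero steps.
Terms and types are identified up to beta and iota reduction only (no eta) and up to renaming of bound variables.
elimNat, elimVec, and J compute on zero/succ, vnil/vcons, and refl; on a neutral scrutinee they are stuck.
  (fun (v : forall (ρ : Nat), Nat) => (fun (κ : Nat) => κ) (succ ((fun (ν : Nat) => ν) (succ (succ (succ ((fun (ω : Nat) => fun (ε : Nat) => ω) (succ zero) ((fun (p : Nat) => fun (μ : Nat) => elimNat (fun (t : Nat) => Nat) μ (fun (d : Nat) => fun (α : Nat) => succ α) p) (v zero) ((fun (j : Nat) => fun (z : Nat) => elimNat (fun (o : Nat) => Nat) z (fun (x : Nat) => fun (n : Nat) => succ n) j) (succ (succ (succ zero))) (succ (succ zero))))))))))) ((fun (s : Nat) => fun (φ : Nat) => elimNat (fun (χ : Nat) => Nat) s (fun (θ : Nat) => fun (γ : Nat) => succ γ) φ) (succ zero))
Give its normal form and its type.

resulting normal form:
  succ (succ (succ (succ (succ zero))))
type:
  Nat
observation: normalization takes exactly 5 steps under the normal-order strategy.


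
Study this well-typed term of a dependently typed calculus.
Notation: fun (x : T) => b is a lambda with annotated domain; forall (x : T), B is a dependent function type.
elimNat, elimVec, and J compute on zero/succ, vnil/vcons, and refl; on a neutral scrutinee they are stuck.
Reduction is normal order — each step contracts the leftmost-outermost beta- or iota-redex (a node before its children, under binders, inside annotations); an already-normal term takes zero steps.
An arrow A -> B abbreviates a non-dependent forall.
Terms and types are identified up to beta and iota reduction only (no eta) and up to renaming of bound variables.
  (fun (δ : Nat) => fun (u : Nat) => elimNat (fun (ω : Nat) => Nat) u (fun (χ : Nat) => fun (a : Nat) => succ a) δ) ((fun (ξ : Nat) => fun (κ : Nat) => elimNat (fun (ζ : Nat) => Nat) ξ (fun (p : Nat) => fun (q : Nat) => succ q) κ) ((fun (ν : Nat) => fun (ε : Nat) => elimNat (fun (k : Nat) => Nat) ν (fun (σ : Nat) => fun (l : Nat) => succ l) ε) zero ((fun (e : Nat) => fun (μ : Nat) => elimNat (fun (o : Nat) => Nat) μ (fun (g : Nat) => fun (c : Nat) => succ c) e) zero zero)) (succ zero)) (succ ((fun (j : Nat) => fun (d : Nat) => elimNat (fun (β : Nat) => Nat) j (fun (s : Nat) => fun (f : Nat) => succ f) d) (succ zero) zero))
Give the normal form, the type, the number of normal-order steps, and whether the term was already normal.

resulting normal form:
  succ (succ (succ zero))
type:
  Nat
steps to reach normal form (normal order): 21
started in normal form: no
first redex: a beta-redex


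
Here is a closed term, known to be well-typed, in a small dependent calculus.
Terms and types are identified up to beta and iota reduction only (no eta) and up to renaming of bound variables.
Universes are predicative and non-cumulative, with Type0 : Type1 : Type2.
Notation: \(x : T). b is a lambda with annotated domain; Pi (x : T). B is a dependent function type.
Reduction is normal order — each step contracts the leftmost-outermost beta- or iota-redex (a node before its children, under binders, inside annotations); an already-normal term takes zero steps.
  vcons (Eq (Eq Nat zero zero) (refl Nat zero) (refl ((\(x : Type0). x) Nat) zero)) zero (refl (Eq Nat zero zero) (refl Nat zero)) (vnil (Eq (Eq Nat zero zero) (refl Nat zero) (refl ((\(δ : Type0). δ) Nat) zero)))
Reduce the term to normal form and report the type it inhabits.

resulting normal form:
  vcons (Eq (Eq Nat zero zero) (refl Nat zero) (refl Nat zero)) zero (refl (Eq Nat zero zero) (refl Nat zero)) (vnil (Eq (Eq Nat zero zero) (refl Nat zero) (refl Nat zero)))
the term's type:
  Vec (Eq (Eq Nat zero zero) (refl Nat zero) (refl Nat zero)) (succ zero)


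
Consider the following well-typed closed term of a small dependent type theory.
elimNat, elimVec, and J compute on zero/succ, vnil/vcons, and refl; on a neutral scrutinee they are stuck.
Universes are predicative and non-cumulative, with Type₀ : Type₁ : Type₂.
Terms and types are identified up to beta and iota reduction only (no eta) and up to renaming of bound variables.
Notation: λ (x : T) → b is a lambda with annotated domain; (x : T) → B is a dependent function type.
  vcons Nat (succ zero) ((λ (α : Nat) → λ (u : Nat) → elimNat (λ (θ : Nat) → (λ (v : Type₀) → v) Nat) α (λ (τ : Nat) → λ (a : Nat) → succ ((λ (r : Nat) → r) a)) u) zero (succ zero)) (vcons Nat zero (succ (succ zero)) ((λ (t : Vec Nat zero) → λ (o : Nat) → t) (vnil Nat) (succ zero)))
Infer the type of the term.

type:
  Vec Nat (succ (succ zero))


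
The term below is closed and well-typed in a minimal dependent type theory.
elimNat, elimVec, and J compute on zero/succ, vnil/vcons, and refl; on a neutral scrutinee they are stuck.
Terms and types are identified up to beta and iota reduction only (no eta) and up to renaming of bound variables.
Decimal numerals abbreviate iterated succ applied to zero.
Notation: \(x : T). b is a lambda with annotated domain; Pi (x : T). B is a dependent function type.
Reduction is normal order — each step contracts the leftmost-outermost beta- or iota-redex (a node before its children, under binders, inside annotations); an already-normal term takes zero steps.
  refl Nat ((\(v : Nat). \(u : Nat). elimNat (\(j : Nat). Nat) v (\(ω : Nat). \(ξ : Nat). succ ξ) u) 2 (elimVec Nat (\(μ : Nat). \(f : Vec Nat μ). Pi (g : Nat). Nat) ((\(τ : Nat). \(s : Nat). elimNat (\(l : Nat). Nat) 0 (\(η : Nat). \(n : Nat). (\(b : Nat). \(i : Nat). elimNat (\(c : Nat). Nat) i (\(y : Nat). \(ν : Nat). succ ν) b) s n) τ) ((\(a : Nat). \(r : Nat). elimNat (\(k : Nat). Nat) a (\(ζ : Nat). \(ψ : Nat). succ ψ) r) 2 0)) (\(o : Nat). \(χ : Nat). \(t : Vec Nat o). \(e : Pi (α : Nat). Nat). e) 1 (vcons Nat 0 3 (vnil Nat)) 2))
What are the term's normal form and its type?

reduced normal form:
  refl Nat 6
inferred type:
  Eq Nat 6 6
observation: contracting a beta-redex first, the term normalizes in 42 steps.
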